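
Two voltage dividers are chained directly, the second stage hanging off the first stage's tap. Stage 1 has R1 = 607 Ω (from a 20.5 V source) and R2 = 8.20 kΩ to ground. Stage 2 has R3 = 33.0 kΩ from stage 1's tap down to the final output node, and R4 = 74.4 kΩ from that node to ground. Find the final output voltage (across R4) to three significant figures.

Stage 2 presents R3+R4 = 107400 Ω as a load on stage 1's tap.
Stage 1's lower leg becomes R2‖(R3+R4) = 7618 Ω, so V_mid = 20.5 × 7618/8225 = 18.99 V.
Stage 2 is itself unloaded: V_out = V_mid × R4/(R3+R4) = 18.99 × 74400/107400 = 13.2 V.

V_out ≈ 13.2 V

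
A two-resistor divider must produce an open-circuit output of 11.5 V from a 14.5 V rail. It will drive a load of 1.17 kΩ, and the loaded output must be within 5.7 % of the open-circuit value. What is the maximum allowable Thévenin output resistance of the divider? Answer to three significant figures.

Loading drop = R_th/(R_th + R_L) ≤ 0.0570, so R_th ≤ R_L · ε/(1−ε) = 1.17 kΩ × 0.0570/0.9430 = 70.7 Ω.
(Any R1, R2 with R2/(R1+R2) = 0.793 and R1‖R2 ≤ 70.7 Ω will meet the spec.)

R_th ≤ 70.7 Ω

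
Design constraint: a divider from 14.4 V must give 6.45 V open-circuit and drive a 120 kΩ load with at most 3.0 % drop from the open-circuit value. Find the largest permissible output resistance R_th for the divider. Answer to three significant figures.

Loading drop = R_th/(R_th + R_L) ≤ 0.0300, so R_th ≤ R_L · ε/(1−ε) = 120 kΩ × 0.0300/0.9700 = 3.71 kΩ.
(Any R1, R2 with R2/(R1+R2) = 0.448 and R1‖R2 ≤ 3.71 kΩ will meet the spec.)

R_th ≤ 3.71 kΩ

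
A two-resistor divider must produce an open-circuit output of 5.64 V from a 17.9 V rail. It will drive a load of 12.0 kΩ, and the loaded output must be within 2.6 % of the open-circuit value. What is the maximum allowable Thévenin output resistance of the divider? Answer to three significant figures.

Loading drop = R_th/(R_th + R_L) ≤ 0.0260, so R_th ≤ R_L · ε/(1−ε) = 12.0 kΩ × 0.0260/0.9740 = 320 Ω.
(Any R1, R2 with R2/(R1+R2) = 0.315 and R1‖R2 ≤ 320 Ω will meet the spec.)

R_th ≤ 320 Ω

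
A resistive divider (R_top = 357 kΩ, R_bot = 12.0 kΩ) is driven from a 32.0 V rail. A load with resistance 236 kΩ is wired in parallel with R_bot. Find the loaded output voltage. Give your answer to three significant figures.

The load sits in parallel with R_bot: R_bot‖R_L = (12.0 × 236) / (12.0 + 236) = 11.42 kΩ.
V_out = 32.0 × 11.42 / (357 + 11.42) = 32.0 × 11.42/368.4 = 0.992 V.

V_out ≈ 0.992 V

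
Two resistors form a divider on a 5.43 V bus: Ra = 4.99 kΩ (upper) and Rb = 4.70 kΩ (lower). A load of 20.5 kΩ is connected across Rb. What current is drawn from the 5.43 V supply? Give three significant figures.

I ≈ 0.616 mA

Rb‖R_L = 3.823 kΩ, so the source sees Ra + Rb‖R_L = 8.813 kΩ.
I = 5.43 V / 8.813 kΩ = 0.616 mA.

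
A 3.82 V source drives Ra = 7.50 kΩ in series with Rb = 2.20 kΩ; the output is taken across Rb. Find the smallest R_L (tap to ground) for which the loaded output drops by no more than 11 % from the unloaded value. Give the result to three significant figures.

R_L(min) ≈ 13.8 kΩ

Output resistance R_th = Ra‖Rb = (7.50 × 2.20)/9.700 = 1.701 kΩ.
The fractional drop is R_th/(R_th + R_L); requiring this ≤ 0.110 gives R_L ≥ R_th(1/0.110 − 1) = 1.701 × 8.091 = 13.8 kΩ.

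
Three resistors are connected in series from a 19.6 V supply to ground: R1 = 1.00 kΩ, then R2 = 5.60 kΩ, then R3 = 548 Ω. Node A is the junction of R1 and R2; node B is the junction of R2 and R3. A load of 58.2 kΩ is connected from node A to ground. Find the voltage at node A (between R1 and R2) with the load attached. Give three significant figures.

Below node A the series string R2+R3 = 6148 Ω sits in parallel with the 58200 Ω load: 5561 Ω.
V_A = 19.6 × 5561/(1000 + 5561) = 16.6 V.

V ≈ 16.6 V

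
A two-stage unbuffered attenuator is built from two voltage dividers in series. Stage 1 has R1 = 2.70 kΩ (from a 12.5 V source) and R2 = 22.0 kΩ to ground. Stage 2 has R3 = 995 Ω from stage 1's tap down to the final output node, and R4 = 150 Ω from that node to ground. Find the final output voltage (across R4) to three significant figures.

V_out ≈ 0.470 V

Stage 2 presents R3+R4 = 1145 Ω as a load on stage 1's tap.
Stage 1's lower leg becomes R2‖(R3+R4) = 1088 Ω, so V_mid = 12.5 × 1088/3788 = 3.591 V.
Stage 2 is itself unloaded: V_out = V_mid × R4/(R3+R4) = 3.591 × 150/1145 = 0.470 V.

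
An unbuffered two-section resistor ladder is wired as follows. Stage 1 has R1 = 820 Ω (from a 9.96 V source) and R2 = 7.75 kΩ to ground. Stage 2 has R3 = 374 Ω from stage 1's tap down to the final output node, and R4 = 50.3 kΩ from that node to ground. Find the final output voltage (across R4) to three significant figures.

V_out ≈ 8.81 V

Stage 2 presents R3+R4 = 50670 Ω as a load on stage 1's tap.
Stage 1's lower leg becomes R2‖(R3+R4) = 6722 Ω, so V_mid = 9.96 × 6722/7542 = 8.877 V.
Stage 2 is itself unloaded: V_out = V_mid × R4/(R3+R4) = 8.877 × 50300/50670 = 8.81 V.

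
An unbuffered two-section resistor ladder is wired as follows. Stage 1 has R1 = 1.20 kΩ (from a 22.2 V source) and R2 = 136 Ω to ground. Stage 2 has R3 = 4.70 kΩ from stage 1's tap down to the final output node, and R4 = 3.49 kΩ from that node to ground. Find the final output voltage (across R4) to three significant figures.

V_out ≈ 0.949 V

Stage 2 presents R3+R4 = 8190 Ω as a load on stage 1's tap.
Stage 1's lower leg becomes R2‖(R3+R4) = 133.8 Ω, so V_mid = 22.2 × 133.8/1334 = 2.227 V.
Stage 2 is itself unloaded: V_out = V_mid × R4/(R3+R4) = 2.227 × 3490/8190 = 0.949 V.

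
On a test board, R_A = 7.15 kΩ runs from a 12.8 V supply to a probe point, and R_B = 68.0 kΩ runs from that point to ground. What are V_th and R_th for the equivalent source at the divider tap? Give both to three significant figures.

V_th = 11.6 V, R_th = 6.47 kΩ

V_th is the open-circuit tap voltage: 12.8 × 68.0/(7.15 + 68.0) = 11.6 V.
With the supply zeroed, R_A and R_B appear in parallel from the tap: R_th = R_A‖R_B = (7.15 × 68.0)/75.15 = 6.47 kΩ.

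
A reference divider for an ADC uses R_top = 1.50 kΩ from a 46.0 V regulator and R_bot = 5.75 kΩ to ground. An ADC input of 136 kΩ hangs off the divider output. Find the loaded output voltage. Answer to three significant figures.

V_out ≈ 36.2 V

The load sits in parallel with R_bot: R_bot‖R_L = (5.75 × 136) / (5.75 + 136) = 5.517 kΩ.
V_out = 46.0 × 5.517 / (1.50 + 5.517) = 46.0 × 5.517/7.017 = 36.2 V.
(Unloaded it would have been 36.5 V.)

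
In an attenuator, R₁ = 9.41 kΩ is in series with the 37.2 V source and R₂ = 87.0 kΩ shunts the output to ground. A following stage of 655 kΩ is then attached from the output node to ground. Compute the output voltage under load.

The load sits in parallel with R₂: R₂‖R_L = (87.0 × 655) / (87.0 + 655) = 76.80 kΩ.
V_out = 37.2 × 76.80 / (9.41 + 76.80) = 37.2 × 76.80/86.21 = 33.1 V.

V_out ≈ 33.1 V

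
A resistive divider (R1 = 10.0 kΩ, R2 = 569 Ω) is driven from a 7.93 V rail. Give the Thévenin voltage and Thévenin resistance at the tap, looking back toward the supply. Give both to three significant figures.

V_th is the open-circuit tap voltage: 7.93 × 569/(10000 + 569) = 0.427 V.
With the supply zeroed, R1 and R2 appear in parallel from the tap: R_th = R1‖R2 = (10000 × 569)/10570 = 538 Ω.

V_th = 0.427 V, R_th = 538 Ω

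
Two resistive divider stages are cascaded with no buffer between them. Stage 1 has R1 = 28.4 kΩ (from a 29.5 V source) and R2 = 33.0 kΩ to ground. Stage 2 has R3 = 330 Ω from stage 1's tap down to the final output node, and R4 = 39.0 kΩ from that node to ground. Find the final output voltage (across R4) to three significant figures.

Stage 2 presents R3+R4 = 39330 Ω as a load on stage 1's tap.
Stage 1's lower leg becomes R2‖(R3+R4) = 17940 Ω, so V_mid = 29.5 × 17940/46340 = 11.42 V.
Stage 2 is itself unloaded: V_out = V_mid × R4/(R3+R4) = 11.42 × 39000/39330 = 11.3 V.

V_out ≈ 11.3 V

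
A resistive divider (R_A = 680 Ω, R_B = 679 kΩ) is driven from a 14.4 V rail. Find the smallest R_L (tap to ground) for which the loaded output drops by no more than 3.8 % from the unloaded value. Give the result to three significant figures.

Output resistance R_th = R_A‖R_B = (680 × 679000)/679700 = 679.3 Ω.
The fractional drop is R_th/(R_th + R_L); requiring this ≤ 0.0380 gives R_L ≥ R_th(1/0.0380 − 1) = 679.3 × 25.32 = 17.2 kΩ.

R_L(min) ≈ 17.2 kΩ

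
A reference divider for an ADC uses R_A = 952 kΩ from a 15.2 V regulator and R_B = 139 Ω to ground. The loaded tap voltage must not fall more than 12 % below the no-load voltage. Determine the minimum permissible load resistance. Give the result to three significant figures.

Output resistance R_th = R_A‖R_B = (952000 × 139)/952100 = 139.0 Ω.
The fractional drop is R_th/(R_th + R_L); requiring this ≤ 0.120 gives R_L ≥ R_th(1/0.120 − 1) = 139.0 × 7.333 = 1.02 kΩ.

R_L(min) ≈ 1.02 kΩ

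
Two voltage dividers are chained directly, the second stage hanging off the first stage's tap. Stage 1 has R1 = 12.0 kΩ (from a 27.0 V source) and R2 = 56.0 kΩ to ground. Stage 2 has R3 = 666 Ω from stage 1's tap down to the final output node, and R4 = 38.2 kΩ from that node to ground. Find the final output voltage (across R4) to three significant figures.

V_out ≈ 17.4 V

Stage 2 presents R3+R4 = 38870 Ω as a load on stage 1's tap.
Stage 1's lower leg becomes R2‖(R3+R4) = 22940 Ω, so V_mid = 27.0 × 22940/34940 = 17.73 V.
Stage 2 is itself unloaded: V_out = V_mid × R4/(R3+R4) = 17.73 × 38200/38870 = 17.4 V.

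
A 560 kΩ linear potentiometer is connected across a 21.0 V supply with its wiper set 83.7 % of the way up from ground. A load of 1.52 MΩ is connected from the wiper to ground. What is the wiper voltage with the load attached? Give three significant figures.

V ≈ 16.7 V

The wiper splits the pot into (1−α)R = 91.28 kΩ above and αR = 468.7 kΩ below.
Lower section ‖ load = 358.2 kΩ.
V_wiper = 21.0 × 358.2/(91.28 + 358.2) = 16.7 V.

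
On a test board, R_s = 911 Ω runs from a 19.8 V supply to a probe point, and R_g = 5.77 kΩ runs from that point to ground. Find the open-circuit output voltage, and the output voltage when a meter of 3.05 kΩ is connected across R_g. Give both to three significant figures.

Unloaded: 17.1 V; loaded: 13.6 V

Open-circuit: V = 19.8 × 5770/(911 + 5770) = 17.1 V.
With the load, R_g becomes R_g‖R_L = 1995 Ω, so V = 19.8 × 1995/2906 = 13.6 V.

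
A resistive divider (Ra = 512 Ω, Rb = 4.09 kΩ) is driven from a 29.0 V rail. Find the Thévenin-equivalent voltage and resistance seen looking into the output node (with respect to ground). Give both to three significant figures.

V_th = 25.8 V, R_th = 455 Ω

V_th is the open-circuit tap voltage: 29.0 × 4090/(512 + 4090) = 25.8 V.
With the supply zeroed, Ra and Rb appear in parallel from the tap: R_th = Ra‖Rb = (512 × 4090)/4602 = 455 Ω.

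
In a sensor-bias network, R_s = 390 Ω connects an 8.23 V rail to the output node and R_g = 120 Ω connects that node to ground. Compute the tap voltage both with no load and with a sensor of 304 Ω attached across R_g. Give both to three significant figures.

Unloaded: 1.94 V; loaded: 1.49 V

Open-circuit: V = 8.23 × 120/(390 + 120) = 1.94 V.
With the load, R_g becomes R_g‖R_L = 86.04 Ω, so V = 8.23 × 86.04/476.0 = 1.49 V.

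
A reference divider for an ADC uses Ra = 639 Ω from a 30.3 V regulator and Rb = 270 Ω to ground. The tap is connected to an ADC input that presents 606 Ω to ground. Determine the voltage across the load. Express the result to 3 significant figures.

V_out ≈ 6.85 V

The load sits in parallel with Rb: Rb‖R_L = (270 × 606) / (270 + 606) = 186.8 Ω.
V_out = 30.3 × 186.8 / (639 + 186.8) = 30.3 × 186.8/825.8 = 6.85 V.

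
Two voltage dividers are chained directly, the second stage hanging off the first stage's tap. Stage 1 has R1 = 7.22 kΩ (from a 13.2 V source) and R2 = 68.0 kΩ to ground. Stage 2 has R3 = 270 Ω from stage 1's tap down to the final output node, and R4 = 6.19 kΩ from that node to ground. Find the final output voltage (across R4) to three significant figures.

Stage 2 presents R3+R4 = 6460 Ω as a load on stage 1's tap.
Stage 1's lower leg becomes R2‖(R3+R4) = 5900 Ω, so V_mid = 13.2 × 5900/13120 = 5.936 V.
Stage 2 is itself unloaded: V_out = V_mid × R4/(R3+R4) = 5.936 × 6190/6460 = 5.69 V.

V_out ≈ 5.69 V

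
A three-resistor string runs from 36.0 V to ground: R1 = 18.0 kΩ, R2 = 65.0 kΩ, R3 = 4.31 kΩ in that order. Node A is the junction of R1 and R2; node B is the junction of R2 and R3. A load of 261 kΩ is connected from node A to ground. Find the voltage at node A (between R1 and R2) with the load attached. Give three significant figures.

V ≈ 27.1 V

Below node A the series string R2+R3 = 69.31 kΩ sits in parallel with the 261 kΩ load: 54.77 kΩ.
V_A = 36.0 × 54.77/(18.0 + 54.77) = 27.1 V.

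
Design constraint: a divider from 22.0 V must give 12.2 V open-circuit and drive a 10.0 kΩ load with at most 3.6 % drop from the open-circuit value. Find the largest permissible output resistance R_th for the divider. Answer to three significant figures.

R_th ≤ 373 Ω

Loading drop = R_th/(R_th + R_L) ≤ 0.0360, so R_th ≤ R_L · ε/(1−ε) = 10.0 kΩ × 0.0360/0.9640 = 373 Ω.
(Any R1, R2 with R2/(R1+R2) = 0.555 and R1‖R2 ≤ 373 Ω will meet the spec.)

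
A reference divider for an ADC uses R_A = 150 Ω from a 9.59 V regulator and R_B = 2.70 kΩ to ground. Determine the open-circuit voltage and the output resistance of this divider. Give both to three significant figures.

V_th is the open-circuit tap voltage: 9.59 × 2700/(150 + 2700) = 9.09 V.
With the supply zeroed, R_A and R_B appear in parallel from the tap: R_th = R_A‖R_B = (150 × 2700)/2850 = 142 Ω.

V_th = 9.09 V, R_th = 142 Ω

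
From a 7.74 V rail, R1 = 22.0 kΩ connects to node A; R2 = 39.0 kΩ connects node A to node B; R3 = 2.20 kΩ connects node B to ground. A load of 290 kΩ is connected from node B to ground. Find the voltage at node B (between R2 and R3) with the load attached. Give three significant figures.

V ≈ 0.267 V

At node B, R3 is in parallel with the load: R3‖R_L = 2.183 kΩ.
Below node A the resistance is R2 + (R3‖R_L) = 41.18 kΩ, so V_A = 7.74 × 41.18/63.18 = 5.045 V.
Then V_B = V_A × (R3‖R_L)/(R2 + R3‖R_L) = 5.045 × 2.183/41.18 = 0.267 V.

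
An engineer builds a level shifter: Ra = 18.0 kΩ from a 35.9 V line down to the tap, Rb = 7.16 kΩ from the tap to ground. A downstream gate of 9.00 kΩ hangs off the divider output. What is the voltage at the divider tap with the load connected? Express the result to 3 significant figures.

V_out ≈ 6.51 V

The load sits in parallel with Rb: Rb‖R_L = (7.16 × 9.00) / (7.16 + 9.00) = 3.988 kΩ.
V_out = 35.9 × 3.988 / (18.0 + 3.988) = 35.9 × 3.988/21.99 = 6.51 V.
(Unloaded it would have been 10.2 V.)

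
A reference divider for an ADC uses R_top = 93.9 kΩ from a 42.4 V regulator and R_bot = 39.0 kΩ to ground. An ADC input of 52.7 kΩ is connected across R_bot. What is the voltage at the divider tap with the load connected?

The load sits in parallel with R_bot: R_bot‖R_L = (39.0 × 52.7) / (39.0 + 52.7) = 22.41 kΩ.
V_out = 42.4 × 22.41 / (93.9 + 22.41) = 42.4 × 22.41/116.3 = 8.17 V.

V_out ≈ 8.17 V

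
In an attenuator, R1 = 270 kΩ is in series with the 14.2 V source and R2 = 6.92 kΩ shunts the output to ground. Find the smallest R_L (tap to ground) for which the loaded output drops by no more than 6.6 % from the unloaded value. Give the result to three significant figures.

R_L(min) ≈ 95.5 kΩ

Output resistance R_th = R1‖R2 = (270 × 6.92)/276.9 = 6.747 kΩ.
The fractional drop is R_th/(R_th + R_L); requiring this ≤ 0.0660 gives R_L ≥ R_th(1/0.0660 − 1) = 6.747 × 14.15 = 95.5 kΩ.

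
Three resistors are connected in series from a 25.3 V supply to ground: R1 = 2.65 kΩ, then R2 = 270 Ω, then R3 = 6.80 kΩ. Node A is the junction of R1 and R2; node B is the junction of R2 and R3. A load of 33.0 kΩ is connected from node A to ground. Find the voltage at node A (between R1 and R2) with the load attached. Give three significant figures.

V ≈ 17.4 V

Below node A the series string R2+R3 = 7070 Ω sits in parallel with the 33000 Ω load: 5823 Ω.
V_A = 25.3 × 5823/(2650 + 5823) = 17.4 V.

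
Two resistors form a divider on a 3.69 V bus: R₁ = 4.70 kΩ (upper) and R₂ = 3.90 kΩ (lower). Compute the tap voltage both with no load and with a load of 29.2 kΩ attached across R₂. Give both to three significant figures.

Open-circuit: V = 3.69 × 3.90/(4.70 + 3.90) = 1.67 V.
With the load, R₂ becomes R₂‖R_L = 3.440 kΩ, so V = 3.69 × 3.440/8.140 = 1.56 V.

Unloaded: 1.67 V; loaded: 1.56 V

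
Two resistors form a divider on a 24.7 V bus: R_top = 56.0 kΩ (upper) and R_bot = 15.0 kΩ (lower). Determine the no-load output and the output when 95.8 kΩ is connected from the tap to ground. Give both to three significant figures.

Unloaded: 5.22 V; loaded: 4.64 V

Open-circuit: V = 24.7 × 15.0/(56.0 + 15.0) = 5.22 V.
With the load, R_bot becomes R_bot‖R_L = 12.97 kΩ, so V = 24.7 × 12.97/68.97 = 4.64 V.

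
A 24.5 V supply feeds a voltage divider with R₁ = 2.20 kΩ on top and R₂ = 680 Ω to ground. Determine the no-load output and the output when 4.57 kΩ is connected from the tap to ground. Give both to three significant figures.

Open-circuit: V = 24.5 × 680/(2200 + 680) = 5.78 V.
With the load, R₂ becomes R₂‖R_L = 591.9 Ω, so V = 24.5 × 591.9/2792 = 5.19 V.

Unloaded: 5.78 V; loaded: 5.19 V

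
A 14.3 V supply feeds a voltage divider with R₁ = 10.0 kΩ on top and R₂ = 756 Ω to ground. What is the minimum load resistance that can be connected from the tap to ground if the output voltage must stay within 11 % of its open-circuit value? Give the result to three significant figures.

Output resistance R_th = R₁‖R₂ = (10000 × 756)/10760 = 702.9 Ω.
The fractional drop is R_th/(R_th + R_L); requiring this ≤ 0.110 gives R_L ≥ R_th(1/0.110 − 1) = 702.9 × 8.091 = 5.69 kΩ.

R_L(min) ≈ 5.69 kΩ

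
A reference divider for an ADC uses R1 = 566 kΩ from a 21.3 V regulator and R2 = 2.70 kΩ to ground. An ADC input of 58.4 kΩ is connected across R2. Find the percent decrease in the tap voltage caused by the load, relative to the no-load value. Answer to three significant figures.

4.40 %

The divider's output (Thévenin) resistance is R1‖R2 = 2.687 kΩ.
Fractional drop under load = R_th/(R_th + R_L) = 2.687 / (2.687 + 58.4) = 0.04399.
So the output falls by 4.40 %.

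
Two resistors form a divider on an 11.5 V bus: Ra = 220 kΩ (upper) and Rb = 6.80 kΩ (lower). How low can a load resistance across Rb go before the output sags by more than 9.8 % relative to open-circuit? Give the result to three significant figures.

Output resistance R_th = Ra‖Rb = (220 × 6.80)/226.8 = 6.596 kΩ.
The fractional drop is R_th/(R_th + R_L); requiring this ≤ 0.0980 gives R_L ≥ R_th(1/0.0980 − 1) = 6.596 × 9.204 = 60.7 kΩ.

R_L(min) ≈ 60.7 kΩ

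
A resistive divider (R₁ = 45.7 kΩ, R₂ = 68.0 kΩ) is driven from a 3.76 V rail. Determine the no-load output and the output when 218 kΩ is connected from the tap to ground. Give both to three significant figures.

Open-circuit: V = 3.76 × 68.0/(45.7 + 68.0) = 2.25 V.
With the load, R₂ becomes R₂‖R_L = 51.83 kΩ, so V = 3.76 × 51.83/97.53 = 2.00 V.

Unloaded: 2.25 V; loaded: 2.00 V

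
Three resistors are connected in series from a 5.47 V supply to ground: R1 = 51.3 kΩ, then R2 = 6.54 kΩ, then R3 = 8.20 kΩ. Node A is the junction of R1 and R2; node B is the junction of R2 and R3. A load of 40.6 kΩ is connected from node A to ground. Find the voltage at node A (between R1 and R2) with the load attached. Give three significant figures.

Below node A the series string R2+R3 = 14.74 kΩ sits in parallel with the 40.6 kΩ load: 10.81 kΩ.
V_A = 5.47 × 10.81/(51.3 + 10.81) = 0.952 V.

V ≈ 0.952 V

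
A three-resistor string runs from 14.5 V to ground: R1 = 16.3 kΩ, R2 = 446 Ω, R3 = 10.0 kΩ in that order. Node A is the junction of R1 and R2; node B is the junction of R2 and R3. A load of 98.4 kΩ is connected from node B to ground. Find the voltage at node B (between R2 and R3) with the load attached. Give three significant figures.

At node B, R3 is in parallel with the load: R3‖R_L = 9077 Ω.
Below node A the resistance is R2 + (R3‖R_L) = 9523 Ω, so V_A = 14.5 × 9523/25820 = 5.347 V.
Then V_B = V_A × (R3‖R_L)/(R2 + R3‖R_L) = 5.347 × 9077/9523 = 5.10 V.

V ≈ 5.10 V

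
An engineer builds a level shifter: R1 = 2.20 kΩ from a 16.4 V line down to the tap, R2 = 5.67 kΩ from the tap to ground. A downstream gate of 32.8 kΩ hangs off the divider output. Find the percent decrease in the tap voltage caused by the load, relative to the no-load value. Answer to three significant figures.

The divider's output (Thévenin) resistance is R1‖R2 = 1.585 kΩ.
Fractional drop under load = R_th/(R_th + R_L) = 1.585 / (1.585 + 32.8) = 0.04610.
So the output falls by 4.61 %.

4.61 %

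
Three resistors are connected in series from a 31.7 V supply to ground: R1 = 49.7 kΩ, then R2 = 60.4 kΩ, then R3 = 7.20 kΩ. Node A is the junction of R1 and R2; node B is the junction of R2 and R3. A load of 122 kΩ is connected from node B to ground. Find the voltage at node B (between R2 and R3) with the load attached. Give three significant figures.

V ≈ 1.84 V

At node B, R3 is in parallel with the load: R3‖R_L = 6.799 kΩ.
Below node A the resistance is R2 + (R3‖R_L) = 67.20 kΩ, so V_A = 31.7 × 67.20/116.9 = 18.22 V.
Then V_B = V_A × (R3‖R_L)/(R2 + R3‖R_L) = 18.22 × 6.799/67.20 = 1.84 V.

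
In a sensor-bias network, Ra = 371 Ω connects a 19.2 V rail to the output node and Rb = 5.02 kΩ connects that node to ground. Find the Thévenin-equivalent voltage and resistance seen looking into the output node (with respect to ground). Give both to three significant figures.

V_th is the open-circuit tap voltage: 19.2 × 5020/(371 + 5020) = 17.9 V.
With the supply zeroed, Ra and Rb appear in parallel from the tap: R_th = Ra‖Rb = (371 × 5020)/5391 = 345 Ω.

V_th = 17.9 V, R_th = 345 Ω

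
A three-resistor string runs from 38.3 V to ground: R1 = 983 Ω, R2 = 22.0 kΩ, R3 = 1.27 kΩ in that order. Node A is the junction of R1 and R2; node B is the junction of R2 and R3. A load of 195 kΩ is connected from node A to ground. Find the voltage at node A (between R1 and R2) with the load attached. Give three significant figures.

V ≈ 36.6 V

Below node A the series string R2+R3 = 23270 Ω sits in parallel with the 195000 Ω load: 20790 Ω.
V_A = 38.3 × 20790/(983 + 20790) = 36.6 V.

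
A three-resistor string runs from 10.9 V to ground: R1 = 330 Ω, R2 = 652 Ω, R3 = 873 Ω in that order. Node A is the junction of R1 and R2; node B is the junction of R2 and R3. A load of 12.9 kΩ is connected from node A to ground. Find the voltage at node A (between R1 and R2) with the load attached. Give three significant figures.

Below node A the series string R2+R3 = 1525 Ω sits in parallel with the 12900 Ω load: 1364 Ω.
V_A = 10.9 × 1364/(330 + 1364) = 8.78 V.

V ≈ 8.78 V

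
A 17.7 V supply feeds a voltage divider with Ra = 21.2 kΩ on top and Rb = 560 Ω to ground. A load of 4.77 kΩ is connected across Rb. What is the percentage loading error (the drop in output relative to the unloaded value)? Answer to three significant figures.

The divider's output (Thévenin) resistance is Ra‖Rb = 545.6 Ω.
Fractional drop under load = R_th/(R_th + R_L) = 545.6 / (545.6 + 4770) = 0.1026.
So the output falls by 10.3 %.

10.3 %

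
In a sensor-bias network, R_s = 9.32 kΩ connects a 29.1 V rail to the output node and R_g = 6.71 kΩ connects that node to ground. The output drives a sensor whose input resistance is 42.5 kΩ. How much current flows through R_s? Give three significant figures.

I ≈ 1.93 mA

R_g‖R_L = 5.795 kΩ, so the source sees R_s + R_g‖R_L = 15.12 kΩ.
I = 29.1 V / 15.12 kΩ = 1.93 mA.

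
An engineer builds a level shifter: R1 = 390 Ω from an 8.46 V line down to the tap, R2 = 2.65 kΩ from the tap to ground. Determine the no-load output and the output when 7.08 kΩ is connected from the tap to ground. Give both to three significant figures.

Open-circuit: V = 8.46 × 2650/(390 + 2650) = 7.37 V.
With the load, R2 becomes R2‖R_L = 1928 Ω, so V = 8.46 × 1928/2318 = 7.04 V.

Unloaded: 7.37 V; loaded: 7.04 V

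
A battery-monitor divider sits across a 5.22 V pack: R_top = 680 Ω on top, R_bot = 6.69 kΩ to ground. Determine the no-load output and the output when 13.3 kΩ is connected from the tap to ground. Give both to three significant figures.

Unloaded: 4.74 V; loaded: 4.53 V

Open-circuit: V = 5.22 × 6690/(680 + 6690) = 4.74 V.
With the load, R_bot becomes R_bot‖R_L = 4451 Ω, so V = 5.22 × 4451/5131 = 4.53 V.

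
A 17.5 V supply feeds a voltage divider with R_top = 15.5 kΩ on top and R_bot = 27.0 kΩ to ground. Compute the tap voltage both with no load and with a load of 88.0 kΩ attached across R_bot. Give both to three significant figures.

Unloaded: 11.1 V; loaded: 10.0 V

Open-circuit: V = 17.5 × 27.0/(15.5 + 27.0) = 11.1 V.
With the load, R_bot becomes R_bot‖R_L = 20.66 kΩ, so V = 17.5 × 20.66/36.16 = 10.0 V.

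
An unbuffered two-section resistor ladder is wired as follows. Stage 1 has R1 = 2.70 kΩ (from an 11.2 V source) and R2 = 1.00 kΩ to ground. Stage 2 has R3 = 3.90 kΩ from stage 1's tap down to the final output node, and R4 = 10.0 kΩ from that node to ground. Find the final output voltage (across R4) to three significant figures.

Stage 2 presents R3+R4 = 13.90 kΩ as a load on stage 1's tap.
Stage 1's lower leg becomes R2‖(R3+R4) = 0.9329 kΩ, so V_mid = 11.2 × 0.9329/3.633 = 2.876 V.
Stage 2 is itself unloaded: V_out = V_mid × R4/(R3+R4) = 2.876 × 10.0/13.90 = 2.07 V.

V_out ≈ 2.07 V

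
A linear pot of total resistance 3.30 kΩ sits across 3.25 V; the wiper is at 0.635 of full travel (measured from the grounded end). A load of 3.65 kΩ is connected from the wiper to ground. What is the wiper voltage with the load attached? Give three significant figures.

V ≈ 1.71 V

The wiper splits the pot into (1−α)R = 1.204 kΩ above and αR = 2.095 kΩ below.
Lower section ‖ load = 1.331 kΩ.
V_wiper = 3.25 × 1.331/(1.204 + 1.331) = 1.71 V.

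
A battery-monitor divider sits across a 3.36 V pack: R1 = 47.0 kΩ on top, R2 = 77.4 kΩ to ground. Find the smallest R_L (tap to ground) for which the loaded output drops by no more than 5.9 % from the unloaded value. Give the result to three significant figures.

R_L(min) ≈ 466 kΩ

Output resistance R_th = R1‖R2 = (47.0 × 77.4)/124.4 = 29.24 kΩ.
The fractional drop is R_th/(R_th + R_L); requiring this ≤ 0.0590 gives R_L ≥ R_th(1/0.0590 − 1) = 29.24 × 15.95 = 466 kΩ.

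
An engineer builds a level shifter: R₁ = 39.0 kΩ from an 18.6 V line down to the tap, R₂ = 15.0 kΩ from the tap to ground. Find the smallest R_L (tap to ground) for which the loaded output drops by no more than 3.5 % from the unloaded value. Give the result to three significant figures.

R_L(min) ≈ 299 kΩ

Output resistance R_th = R₁‖R₂ = (39.0 × 15.0)/54.00 = 10.83 kΩ.
The fractional drop is R_th/(R_th + R_L); requiring this ≤ 0.0350 gives R_L ≥ R_th(1/0.0350 − 1) = 10.83 × 27.57 = 299 kΩ.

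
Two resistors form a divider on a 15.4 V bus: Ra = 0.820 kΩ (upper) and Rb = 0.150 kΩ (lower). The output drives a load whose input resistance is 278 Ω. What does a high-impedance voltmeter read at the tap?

V_out ≈ 1.64 V

The load sits in parallel with Rb: Rb‖R_L = (150 × 278) / (150 + 278) = 97.43 Ω.
V_out = 15.4 × 97.43 / (820 + 97.43) = 15.4 × 97.43/917.4 = 1.64 V.
(Unloaded it would have been 2.38 V.)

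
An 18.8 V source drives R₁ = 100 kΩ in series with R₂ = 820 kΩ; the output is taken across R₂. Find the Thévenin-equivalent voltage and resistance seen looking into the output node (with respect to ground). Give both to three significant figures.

V_th is the open-circuit tap voltage: 18.8 × 820/(100 + 820) = 16.8 V.
With the supply zeroed, R₁ and R₂ appear in parallel from the tap: R_th = R₁‖R₂ = (100 × 820)/920.0 = 89.1 kΩ.

V_th = 16.8 V, R_th = 89.1 kΩ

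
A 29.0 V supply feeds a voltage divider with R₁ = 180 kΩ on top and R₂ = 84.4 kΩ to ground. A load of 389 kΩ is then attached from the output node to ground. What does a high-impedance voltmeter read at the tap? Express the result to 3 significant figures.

V_out ≈ 8.07 V

The load sits in parallel with R₂: R₂‖R_L = (84.4 × 389) / (84.4 + 389) = 69.35 kΩ.
V_out = 29.0 × 69.35 / (180 + 69.35) = 29.0 × 69.35/249.4 = 8.07 V.
(Unloaded it would have been 9.26 V.)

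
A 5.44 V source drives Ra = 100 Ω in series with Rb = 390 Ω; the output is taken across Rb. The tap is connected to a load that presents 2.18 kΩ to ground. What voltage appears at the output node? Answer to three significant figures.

The load sits in parallel with Rb: Rb‖R_L = (390 × 2180) / (390 + 2180) = 330.8 Ω.
V_out = 5.44 × 330.8 / (100 + 330.8) = 5.44 × 330.8/430.8 = 4.18 V.
(Unloaded it would have been 4.33 V.)

V_out ≈ 4.18 V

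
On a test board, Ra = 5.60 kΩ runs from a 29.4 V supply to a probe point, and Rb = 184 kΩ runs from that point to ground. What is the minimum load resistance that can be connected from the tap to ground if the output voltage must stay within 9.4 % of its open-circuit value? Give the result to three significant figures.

R_L(min) ≈ 52.4 kΩ

Output resistance R_th = Ra‖Rb = (5.60 × 184)/189.6 = 5.435 kΩ.
The fractional drop is R_th/(R_th + R_L); requiring this ≤ 0.0940 gives R_L ≥ R_th(1/0.0940 − 1) = 5.435 × 9.638 = 52.4 kΩ.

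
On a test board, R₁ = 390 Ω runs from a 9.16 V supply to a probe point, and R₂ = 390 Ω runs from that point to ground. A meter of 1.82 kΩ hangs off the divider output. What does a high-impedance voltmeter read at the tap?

V_out ≈ 4.14 V

The load sits in parallel with R₂: R₂‖R_L = (390 × 1820) / (390 + 1820) = 321.2 Ω.
V_out = 9.16 × 321.2 / (390 + 321.2) = 9.16 × 321.2/711.2 = 4.14 V.
(Unloaded it would have been 4.58 V.)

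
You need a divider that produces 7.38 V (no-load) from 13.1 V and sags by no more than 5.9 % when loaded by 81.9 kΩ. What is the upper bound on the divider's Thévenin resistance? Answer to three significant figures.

R_th ≤ 5.14 kΩ

Loading drop = R_th/(R_th + R_L) ≤ 0.0590, so R_th ≤ R_L · ε/(1−ε) = 81.9 kΩ × 0.0590/0.9410 = 5.14 kΩ.
(Any R1, R2 with R2/(R1+R2) = 0.563 and R1‖R2 ≤ 5.14 kΩ will meet the spec.)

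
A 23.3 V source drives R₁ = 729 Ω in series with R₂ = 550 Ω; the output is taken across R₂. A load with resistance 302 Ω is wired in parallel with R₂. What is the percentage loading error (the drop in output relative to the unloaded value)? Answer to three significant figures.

50.9 %

The divider's output (Thévenin) resistance is R₁‖R₂ = 313.5 Ω.
Fractional drop under load = R_th/(R_th + R_L) = 313.5 / (313.5 + 302) = 0.5093.
So the output falls by 50.9 %.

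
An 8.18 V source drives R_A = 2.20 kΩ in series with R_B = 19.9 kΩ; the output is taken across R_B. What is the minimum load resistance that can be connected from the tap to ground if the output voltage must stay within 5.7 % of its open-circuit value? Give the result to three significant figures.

R_L(min) ≈ 32.8 kΩ

Output resistance R_th = R_A‖R_B = (2.20 × 19.9)/22.10 = 1.981 kΩ.
The fractional drop is R_th/(R_th + R_L); requiring this ≤ 0.0570 gives R_L ≥ R_th(1/0.0570 − 1) = 1.981 × 16.54 = 32.8 kΩ.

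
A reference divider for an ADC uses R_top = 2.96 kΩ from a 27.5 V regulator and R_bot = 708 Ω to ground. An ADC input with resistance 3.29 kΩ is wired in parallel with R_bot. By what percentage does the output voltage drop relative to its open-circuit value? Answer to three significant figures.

14.8 %

The divider's output (Thévenin) resistance is R_top‖R_bot = 571.3 Ω.
Fractional drop under load = R_th/(R_th + R_L) = 571.3 / (571.3 + 3290) = 0.1480.
So the output falls by 14.8 %.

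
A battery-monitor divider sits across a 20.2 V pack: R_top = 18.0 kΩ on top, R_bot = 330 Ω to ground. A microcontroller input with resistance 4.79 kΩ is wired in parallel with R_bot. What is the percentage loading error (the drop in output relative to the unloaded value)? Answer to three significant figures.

The divider's output (Thévenin) resistance is R_top‖R_bot = 324.1 Ω.
Fractional drop under load = R_th/(R_th + R_L) = 324.1 / (324.1 + 4790) = 0.06337.
So the output falls by 6.34 %.

6.34 %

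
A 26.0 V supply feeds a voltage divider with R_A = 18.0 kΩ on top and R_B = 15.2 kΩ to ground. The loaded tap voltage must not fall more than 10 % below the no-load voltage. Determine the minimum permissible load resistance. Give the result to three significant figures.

R_L(min) ≈ 74.2 kΩ

Output resistance R_th = R_A‖R_B = (18.0 × 15.2)/33.20 = 8.241 kΩ.
The fractional drop is R_th/(R_th + R_L); requiring this ≤ 0.100 gives R_L ≥ R_th(1/0.100 − 1) = 8.241 × 9.000 = 74.2 kΩ.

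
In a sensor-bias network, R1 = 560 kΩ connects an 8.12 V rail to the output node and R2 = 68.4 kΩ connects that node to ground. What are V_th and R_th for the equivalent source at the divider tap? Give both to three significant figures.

V_th = 0.884 V, R_th = 61.0 kΩ

V_th is the open-circuit tap voltage: 8.12 × 68.4/(560 + 68.4) = 0.884 V.
With the supply zeroed, R1 and R2 appear in parallel from the tap: R_th = R1‖R2 = (560 × 68.4)/628.4 = 61.0 kΩ.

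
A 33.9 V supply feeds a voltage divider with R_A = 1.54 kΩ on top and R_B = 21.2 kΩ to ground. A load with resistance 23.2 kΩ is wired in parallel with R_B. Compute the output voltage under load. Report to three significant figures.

V_out ≈ 29.8 V

The load sits in parallel with R_B: R_B‖R_L = (21.2 × 23.2) / (21.2 + 23.2) = 11.08 kΩ.
V_out = 33.9 × 11.08 / (1.54 + 11.08) = 33.9 × 11.08/12.62 = 29.8 V.
(Unloaded it would have been 31.6 V.)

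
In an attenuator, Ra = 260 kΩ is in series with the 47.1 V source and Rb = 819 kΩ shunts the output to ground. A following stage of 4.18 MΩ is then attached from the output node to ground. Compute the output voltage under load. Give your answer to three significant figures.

The load sits in parallel with Rb: Rb‖R_L = (819 × 4180) / (819 + 4180) = 684.8 kΩ.
V_out = 47.1 × 684.8 / (260 + 684.8) = 47.1 × 684.8/944.8 = 34.1 V.

V_out ≈ 34.1 V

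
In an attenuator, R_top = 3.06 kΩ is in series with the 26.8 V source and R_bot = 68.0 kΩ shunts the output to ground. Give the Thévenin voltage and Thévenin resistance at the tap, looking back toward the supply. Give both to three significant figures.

V_th is the open-circuit tap voltage: 26.8 × 68.0/(3.06 + 68.0) = 25.6 V.
With the supply zeroed, R_top and R_bot appear in parallel from the tap: R_th = R_top‖R_bot = (3.06 × 68.0)/71.06 = 2.93 kΩ.

V_th = 25.6 V, R_th = 2.93 kΩ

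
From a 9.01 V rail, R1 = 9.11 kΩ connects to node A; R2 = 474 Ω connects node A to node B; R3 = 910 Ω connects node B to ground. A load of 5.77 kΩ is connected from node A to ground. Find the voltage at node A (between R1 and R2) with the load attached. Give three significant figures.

Below node A the series string R2+R3 = 1384 Ω sits in parallel with the 5770 Ω load: 1116 Ω.
V_A = 9.01 × 1116/(9110 + 1116) = 0.983 V.

V ≈ 0.983 V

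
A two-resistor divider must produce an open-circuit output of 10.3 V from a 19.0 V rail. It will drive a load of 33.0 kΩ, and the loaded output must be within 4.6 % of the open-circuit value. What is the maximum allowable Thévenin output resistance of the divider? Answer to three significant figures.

R_th ≤ 1.59 kΩ

Loading drop = R_th/(R_th + R_L) ≤ 0.0460, so R_th ≤ R_L · ε/(1−ε) = 33.0 kΩ × 0.0460/0.9540 = 1.59 kΩ.
(Any R1, R2 with R2/(R1+R2) = 0.542 and R1‖R2 ≤ 1.59 kΩ will meet the spec.)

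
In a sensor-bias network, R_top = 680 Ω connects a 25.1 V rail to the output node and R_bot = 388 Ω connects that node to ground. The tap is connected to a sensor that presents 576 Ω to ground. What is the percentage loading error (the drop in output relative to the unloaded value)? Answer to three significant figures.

The divider's output (Thévenin) resistance is R_top‖R_bot = 247.0 Ω.
Fractional drop under load = R_th/(R_th + R_L) = 247.0 / (247.0 + 576) = 0.3002.
So the output falls by 30.0 %.

30.0 %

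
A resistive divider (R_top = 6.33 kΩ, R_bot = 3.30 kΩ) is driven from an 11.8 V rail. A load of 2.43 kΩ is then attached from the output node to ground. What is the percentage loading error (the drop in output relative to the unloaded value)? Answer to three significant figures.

The divider's output (Thévenin) resistance is R_top‖R_bot = 2.169 kΩ.
Fractional drop under load = R_th/(R_th + R_L) = 2.169 / (2.169 + 2.43) = 0.4716.
So the output falls by 47.2 %.

47.2 %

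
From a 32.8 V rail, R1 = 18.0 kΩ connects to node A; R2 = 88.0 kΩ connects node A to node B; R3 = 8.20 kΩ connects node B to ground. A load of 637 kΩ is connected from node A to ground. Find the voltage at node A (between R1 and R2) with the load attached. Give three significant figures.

V ≈ 27.0 V

Below node A the series string R2+R3 = 96.20 kΩ sits in parallel with the 637 kΩ load: 83.58 kΩ.
V_A = 32.8 × 83.58/(18.0 + 83.58) = 27.0 V.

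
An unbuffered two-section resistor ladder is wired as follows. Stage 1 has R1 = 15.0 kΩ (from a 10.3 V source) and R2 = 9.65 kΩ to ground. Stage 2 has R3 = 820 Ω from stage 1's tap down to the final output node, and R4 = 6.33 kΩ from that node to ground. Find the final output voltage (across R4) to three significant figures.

Stage 2 presents R3+R4 = 7150 Ω as a load on stage 1's tap.
Stage 1's lower leg becomes R2‖(R3+R4) = 4107 Ω, so V_mid = 10.3 × 4107/19110 = 2.214 V.
Stage 2 is itself unloaded: V_out = V_mid × R4/(R3+R4) = 2.214 × 6330/7150 = 1.96 V.

V_out ≈ 1.96 V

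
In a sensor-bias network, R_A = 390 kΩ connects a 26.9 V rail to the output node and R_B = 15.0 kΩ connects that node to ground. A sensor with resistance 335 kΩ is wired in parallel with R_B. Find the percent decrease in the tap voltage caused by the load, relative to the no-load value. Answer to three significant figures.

The divider's output (Thévenin) resistance is R_A‖R_B = 14.44 kΩ.
Fractional drop under load = R_th/(R_th + R_L) = 14.44 / (14.44 + 335) = 0.04134.
So the output falls by 4.13 %.

4.13 %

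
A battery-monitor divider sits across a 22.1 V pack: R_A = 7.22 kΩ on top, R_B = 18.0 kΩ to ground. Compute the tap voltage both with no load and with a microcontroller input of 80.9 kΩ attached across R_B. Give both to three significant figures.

Open-circuit: V = 22.1 × 18.0/(7.22 + 18.0) = 15.8 V.
With the load, R_B becomes R_B‖R_L = 14.72 kΩ, so V = 22.1 × 14.72/21.94 = 14.8 V.

Unloaded: 15.8 V; loaded: 14.8 V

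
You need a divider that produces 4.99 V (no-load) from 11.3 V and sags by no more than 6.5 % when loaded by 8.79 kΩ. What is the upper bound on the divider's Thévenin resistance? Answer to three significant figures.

R_th ≤ 611 Ω

Loading drop = R_th/(R_th + R_L) ≤ 0.0650, so R_th ≤ R_L · ε/(1−ε) = 8.79 kΩ × 0.0650/0.9350 = 611 Ω.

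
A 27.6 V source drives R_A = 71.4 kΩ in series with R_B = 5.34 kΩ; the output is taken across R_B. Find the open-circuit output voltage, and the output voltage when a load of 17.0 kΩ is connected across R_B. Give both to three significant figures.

Unloaded: 1.92 V; loaded: 1.49 V

Open-circuit: V = 27.6 × 5.34/(71.4 + 5.34) = 1.92 V.
With the load, R_B becomes R_B‖R_L = 4.064 kΩ, so V = 27.6 × 4.064/75.46 = 1.49 V.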